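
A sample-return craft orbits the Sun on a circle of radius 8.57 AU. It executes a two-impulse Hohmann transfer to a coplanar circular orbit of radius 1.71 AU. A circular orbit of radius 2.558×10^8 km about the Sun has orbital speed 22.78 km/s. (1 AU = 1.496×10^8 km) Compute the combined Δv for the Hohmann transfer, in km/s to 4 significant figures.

From the circular-orbit relation v² = μ/r at r = 2.558×10^8 km: μ = v²r = (22.78)² × 2.558×10^8 = 1.32742×10^11 km³/s².
In km: r₁ = 8.57 × 1.496×10^8 = 1.282072×10^9 km; r₂ = 1.71 × 1.496×10^8 = 2.55816×10^8 km.
Semi-major axis of the transfer orbit: a_t = (1.282072×10^9 + 2.55816×10^8)/2 = 7.68944×10^8 km.
Circular speed at r₁: v₁ = √(μ/r₁) = √(1.32742×10^11/1.282072×10^9) = 10.175 km/s.
Transfer-orbit speed at r₁ (vis-viva): v_a = √[μ(2/r₁ − 1/a_t)] = 5.8690 km/s.
First burn Δv₁ = |v_a − v₁| = 4.306 km/s.
At r₂, v₂ = √(μ/r₂) = 22.7793 km/s.
Transfer-orbit speed at r₂: v_p = √[μ(2/r₂ − 1/a_t)] = 29.4137 km/s.
Second burn Δv₂ = |v₂ − v_p| = 6.634 km/s.
Δv = Δv₁ + Δv₂ = 4.306 + 6.634 = 10.94 km/s.

Δv = 10.94 km/s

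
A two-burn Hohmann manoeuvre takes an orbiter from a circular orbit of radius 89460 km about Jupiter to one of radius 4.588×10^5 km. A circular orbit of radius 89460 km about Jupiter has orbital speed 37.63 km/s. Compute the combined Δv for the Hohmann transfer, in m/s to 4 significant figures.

Δv = 18180 m/s

From the circular-orbit relation v² = μ/r at r = 89460 km: μ = v²r = (37.63)² × 89460 = 1.26677×10^8 km³/s².
The Hohmann ellipse has a_t = (r₁ + r₂)/2 = 2.7413×10^5 km.
Circular speed at r₁: v₁ = √(μ/r₁) = √(1.26677×10^8/89460) = 37.630 km/s.
Transfer-orbit speed at r₁ (v² = μ(2/r − 1/a)): v_p = √[μ(2/r₁ − 1/a_t)] = 48.682 km/s.
First burn Δv₁ = |v_p − v₁| = 11.052 km/s.
At r₂, v₂ = √(μ/r₂) = 16.6164 km/s.
Transfer-orbit speed at r₂: v_a = √[μ(2/r₂ − 1/a_t)] = 9.49234 km/s.
Second burn Δv₂ = |v₂ − v_a| = 7.1241 km/s.
Total Δv = Δv₁ + Δv₂ = 18.18 km/s.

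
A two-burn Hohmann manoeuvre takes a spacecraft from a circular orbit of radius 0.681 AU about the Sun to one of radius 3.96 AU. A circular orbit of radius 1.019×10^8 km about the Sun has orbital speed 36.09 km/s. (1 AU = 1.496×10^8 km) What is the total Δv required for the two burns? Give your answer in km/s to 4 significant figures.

Δv = 17.92 km/s

From the circular-orbit relation v² = μ/r at r = 1.019×10^8 km: μ = v²r = (36.09)² × 1.019×10^8 = 1.32724×10^11 km³/s².
In km: r₁ = 0.681 × 1.496×10^8 = 1.018776×10^8 km; r₂ = 3.96 × 1.496×10^8 = 5.92416×10^8 km.
Transfer-ellipse semi-major axis a_t = (r₁ + r₂)/2 = (1.018776×10^8 + 5.92416×10^8)/2 = 3.471468×10^8 km.
Circular speed at r₁: v₁ = √(μ/r₁) = √(1.32724×10^11/1.018776×10^8) = 36.09 km/s.
On the transfer ellipse at r₁, vis-viva equation gives v_p = √[μ(2/r₁ − 1/a_t)] = 47.15 km/s.
First burn Δv₁ = |v_p − v₁| = 11.06 km/s.
Circular speed at r₂: v₂ = √(μ/r₂) = 14.968 km/s.
Transfer-orbit speed at r₂: v_a = √[μ(2/r₂ − 1/a_t)] = 8.1086 km/s.
Second burn Δv₂ = |v₂ − v_a| = 6.859 km/s.
Total Δv = Δv₁ + Δv₂ = 17.92 km/s.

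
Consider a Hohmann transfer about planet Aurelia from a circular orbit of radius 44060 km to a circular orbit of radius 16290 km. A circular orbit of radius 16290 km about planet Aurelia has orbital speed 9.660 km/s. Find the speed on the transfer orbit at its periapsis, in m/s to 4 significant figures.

From the circular-orbit relation v² = μ/r at r = 16290 km: μ = v²r = (9.660)² × 16290 = 1.52011×10^6 km³/s².
Transfer-ellipse semi-major axis a_t = (r₁ + r₂)/2 = (44060 + 16290)/2 = 30175 km.
The periapsis of the transfer ellipse is at r = 16290 km.
From the vis-viva equation, v = √[μ(2/r − 1/a_t)] = 11.67 km/s.

v = 11670 m/s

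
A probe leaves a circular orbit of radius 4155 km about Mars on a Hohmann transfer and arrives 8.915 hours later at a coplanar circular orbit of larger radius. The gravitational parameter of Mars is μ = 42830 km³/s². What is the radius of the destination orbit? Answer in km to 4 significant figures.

Transfer time t = 8.915 hours = 32094 s, and t = π√(a_t³/μ).
So a_t = (μ t²/π²)^(1/3) = (42830 × (32094)² / π²)^(1/3) = 16473 km.
Since a_t = (r₁ + r₂)/2, r₂ = 2a_t − r₁ = 2×16473 − 4155 = 28791 km.

r₂ = 28790 km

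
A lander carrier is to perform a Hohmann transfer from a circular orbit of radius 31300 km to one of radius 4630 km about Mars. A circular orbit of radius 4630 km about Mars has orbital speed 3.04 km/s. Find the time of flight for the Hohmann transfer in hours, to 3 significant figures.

t = 10.2 hours

From the circular-orbit relation v² = μ/r at r = 4630 km: μ = v²r = (3.04)² × 4630 = 42788.6 km³/s².
Semi-major axis of the transfer orbit: a_t = (31300 + 4630)/2 = 17965 km.
Transfer time t = π√(a_t³/μ) = π√((17965)³ / 42788.6) = 36570 s.
Converting: 36570 s ÷ 3600 s/hour = 10.2 hours.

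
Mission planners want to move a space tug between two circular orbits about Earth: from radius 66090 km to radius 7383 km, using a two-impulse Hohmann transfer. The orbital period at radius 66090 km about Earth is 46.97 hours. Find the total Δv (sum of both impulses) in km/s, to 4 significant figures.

Δv = 3.862 km/s

From Kepler's third law T² = 4π²r³/μ at r = 66090 km, T = 46.97 hours = 46.97 × 3600 s = 1.69092×10^5 s: μ = 4π²r³/T² = 3.98585×10^5 km³/s².
Transfer-ellipse semi-major axis a_t = (r₁ + r₂)/2 = (66090 + 7383)/2 = 36736.5 km.
At r₁ the circular-orbit speed is v₁ = √(μ/r₁) = 2.45580 km/s.
Transfer-orbit speed at r₁ (vis-viva equation): v_a = √[μ(2/r₁ − 1/a_t)] = 1.10093 km/s.
First burn Δv₁ = |v_a − v₁| = 1.35487 km/s.
At r₂, v₂ = √(μ/r₂) = 7.34757 km/s.
Transfer-orbit speed at r₂: v_p = √[μ(2/r₂ − 1/a_t)] = 9.85514 km/s.
Second burn Δv₂ = |v₂ − v_p| = 2.50757 km/s.
Total Δv = Δv₁ + Δv₂ = 3.862 km/s.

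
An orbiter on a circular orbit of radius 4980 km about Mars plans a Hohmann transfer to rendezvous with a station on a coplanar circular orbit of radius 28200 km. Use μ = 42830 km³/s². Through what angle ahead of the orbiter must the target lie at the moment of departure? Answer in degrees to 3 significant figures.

The Hohmann ellipse has a_t = (r₁ + r₂)/2 = 16590 km.
Transfer time t = π√(a_t³/μ) = 32440 s.
The target's mean motion on its circular orbit is ω₂ = √(μ/r₂³) = 4.370×10^-5 rad/s.
Angle swept by the target during transfer: ω₂·t = 1.4176 rad = 81.22°.
The orbiter traverses 180° on the transfer ellipse, so the target must lead by 180° − 81.22° = 98.8°.

φ = 98.8°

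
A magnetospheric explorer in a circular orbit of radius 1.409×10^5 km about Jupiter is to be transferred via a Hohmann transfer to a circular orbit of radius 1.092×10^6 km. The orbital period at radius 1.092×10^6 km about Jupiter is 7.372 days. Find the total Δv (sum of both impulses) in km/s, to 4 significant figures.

Δv = 15.55 km/s

From Kepler's third law T² = 4π²r³/μ at r = 1.092×10^6 km, T = 7.372 days = 7.372 × 86400 s = 6.369408×10^5 s: μ = 4π²r³/T² = 1.26715×10^8 km³/s².
Semi-major axis of the transfer orbit: a_t = (1.409×10^5 + 1.092×10^6)/2 = 6.1645×10^5 km.
Circular speed at r₁: v₁ = √(μ/r₁) = √(1.26715×10^8/1.409×10^5) = 29.989 km/s.
Transfer-orbit speed at r₁ (vis-viva equation): v_p = √[μ(2/r₁ − 1/a_t)] = 39.914 km/s.
First burn Δv₁ = |v_p − v₁| = 9.925 km/s.
At r₂, v₂ = √(μ/r₂) = 10.772 km/s.
Transfer-orbit speed at r₂: v_a = √[μ(2/r₂ − 1/a_t)] = 5.1500 km/s.
Second burn Δv₂ = |v₂ − v_a| = 5.622 km/s.
Total Δv = Δv₁ + Δv₂ = 15.55 km/s.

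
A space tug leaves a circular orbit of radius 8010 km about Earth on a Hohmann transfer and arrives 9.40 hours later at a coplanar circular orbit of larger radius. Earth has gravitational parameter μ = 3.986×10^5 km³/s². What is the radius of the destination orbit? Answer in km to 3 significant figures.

r₂ = 63800 km

Transfer time t = 9.40 hours = 33840 s, and t = π√(a_t³/μ).
So a_t = (μ t²/π²)^(1/3) = (3.986×10^5 × (33840)² / π²)^(1/3) = 35895 km.
Since a_t = (r₁ + r₂)/2, r₂ = 2a_t − r₁ = 2×35895 − 8010 = 63780 km.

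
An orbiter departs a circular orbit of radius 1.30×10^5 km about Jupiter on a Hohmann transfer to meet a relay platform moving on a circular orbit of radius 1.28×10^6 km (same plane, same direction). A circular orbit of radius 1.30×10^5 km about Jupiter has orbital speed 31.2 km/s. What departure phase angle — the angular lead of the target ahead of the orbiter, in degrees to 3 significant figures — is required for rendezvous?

From the circular-orbit relation v² = μ/r at r = 1.30×10^5 km: μ = v²r = (31.2)² × 1.30×10^5 = 1.26547×10^8 km³/s².
Transfer-ellipse semi-major axis a_t = (r₁ + r₂)/2 = (1.300×10^5 + 1.280×10^6)/2 = 7.050×10^5 km.
Transfer time t = π√(a_t³/μ) = 1.65313×10^5 s.
Target angular speed ω₂ = √(μ/r₂³) = 7.76804×10^-6 rad/s.
Angle swept by the target during transfer: ω₂·t = 1.2842 rad = 73.58°.
Arrival is 180° from departure on the ellipse, so φ = 180° − 73.58° = 106°.

φ = 106°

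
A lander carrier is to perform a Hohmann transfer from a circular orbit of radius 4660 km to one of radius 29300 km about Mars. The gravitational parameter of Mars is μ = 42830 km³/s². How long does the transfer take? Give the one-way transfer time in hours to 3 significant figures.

t = 9.33 hours

Transfer-ellipse semi-major axis a_t = (r₁ + r₂)/2 = (4660 + 29300)/2 = 16980 km.
Transfer time t = π√(a_t³/μ) = π√((16980)³ / 42830) = 33590 s.
Converting: 33590 s ÷ 3600 s/hour = 9.33 hours.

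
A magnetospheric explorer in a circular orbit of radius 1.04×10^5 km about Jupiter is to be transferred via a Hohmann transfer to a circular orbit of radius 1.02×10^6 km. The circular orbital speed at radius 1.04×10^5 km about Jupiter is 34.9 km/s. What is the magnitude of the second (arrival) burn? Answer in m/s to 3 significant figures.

Δv₂ = 6350 m/s

From the circular-orbit relation v² = μ/r at r = 1.04×10^5 km: μ = v²r = (34.9)² × 1.04×10^5 = 1.26673×10^8 km³/s².
The Hohmann ellipse has a_t = (r₁ + r₂)/2 = 5.620×10^5 km.
Circular speed at r = 1.020×10^6 km: v_c = √(μ/r) = 11.144 km/s.
Transfer-orbit speed at the same r (vis-viva, a = a_t): v_t = √[μ(2/r − 1/a_t)] = 4.7939 km/s.
Δv₂ = |v_t − v_c| = |4.7939 − 11.144| = 6.350 km/s.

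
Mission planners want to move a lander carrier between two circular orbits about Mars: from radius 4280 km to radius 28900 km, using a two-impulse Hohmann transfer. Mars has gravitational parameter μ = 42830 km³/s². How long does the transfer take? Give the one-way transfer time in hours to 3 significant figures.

t = 9.01 hours

Transfer-ellipse semi-major axis a_t = (r₁ + r₂)/2 = (4280 + 28900)/2 = 16590 km.
Transfer time t = π√(a_t³/μ) = π√((16590)³ / 42830) = 32440 s.
Converting: 32440 s ÷ 3600 s/hour = 9.01 hours.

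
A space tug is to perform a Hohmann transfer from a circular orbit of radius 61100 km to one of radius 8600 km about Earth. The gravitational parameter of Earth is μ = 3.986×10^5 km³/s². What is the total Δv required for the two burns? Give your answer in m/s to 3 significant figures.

The Hohmann ellipse has a_t = (r₁ + r₂)/2 = 34850 km.
Circular speed at r₁: v₁ = √(μ/r₁) = √(3.986×10^5/61100) = 2.5542 km/s.
Transfer-orbit speed at r₁ (vis-viva): v_a = √[μ(2/r₁ − 1/a_t)] = 1.2688 km/s.
First burn Δv₁ = |v_a − v₁| = 1.2854 km/s.
Circular speed at r₂: v₂ = √(μ/r₂) = 6.8080 km/s.
Transfer-orbit speed at r₂: v_p = √[μ(2/r₂ − 1/a_t)] = 9.0144 km/s.
Second burn Δv₂ = |v₂ − v_p| = 2.2064 km/s.
Total Δv = Δv₁ + Δv₂ = 3.492 km/s.

Δv = 3490 m/s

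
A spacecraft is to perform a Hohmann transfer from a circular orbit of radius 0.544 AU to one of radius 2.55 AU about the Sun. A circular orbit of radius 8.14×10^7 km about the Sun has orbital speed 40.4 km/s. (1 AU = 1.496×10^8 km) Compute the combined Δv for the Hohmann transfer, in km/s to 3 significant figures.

Δv = 19.1 km/s

From the circular-orbit relation v² = μ/r at r = 8.14×10^7 km: μ = v²r = (40.4)² × 8.14×10^7 = 1.32858×10^11 km³/s².
In km: r₁ = 0.544 × 1.496×10^8 = 8.13824×10^7 km; r₂ = 2.55 × 1.496×10^8 = 3.8148×10^8 km.
Semi-major axis of the transfer orbit: a_t = (8.13824×10^7 + 3.8148×10^8)/2 = 2.314312×10^8 km.
Circular speed at r₁: v₁ = √(μ/r₁) = √(1.32858×10^11/8.13824×10^7) = 40.40 km/s.
On the transfer ellipse at r₁, v² = μ(2/r − 1/a) gives v_p = √[μ(2/r₁ − 1/a_t)] = 51.87 km/s.
First burn Δv₁ = |v_p − v₁| = 11.470 km/s.
At r₂, v₂ = √(μ/r₂) = 18.66198 km/s.
Transfer-orbit speed at r₂: v_a = √[μ(2/r₂ − 1/a_t)] = 11.06654 km/s.
Second burn Δv₂ = |v₂ − v_a| = 7.5954 km/s.
Δv = Δv₁ + Δv₂ = 11.470 + 7.5954 = 19.07 km/s.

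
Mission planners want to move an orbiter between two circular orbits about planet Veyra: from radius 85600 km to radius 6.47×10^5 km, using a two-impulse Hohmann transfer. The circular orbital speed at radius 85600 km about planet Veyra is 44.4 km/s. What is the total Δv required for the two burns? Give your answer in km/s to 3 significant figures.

From the circular-orbit relation v² = μ/r at r = 85600 km: μ = v²r = (44.4)² × 85600 = 1.68748×10^8 km³/s².
Transfer-ellipse semi-major axis a_t = (r₁ + r₂)/2 = (85600 + 6.470×10^5)/2 = 3.663×10^5 km.
At r₁ the circular-orbit speed is v₁ = √(μ/r₁) = 44.40 km/s.
On the transfer ellipse at r₁, v² = μ(2/r − 1/a) gives v_p = √[μ(2/r₁ − 1/a_t)] = 59.01 km/s.
First burn Δv₁ = |v_p − v₁| = 14.61 km/s.
At r₂, v₂ = √(μ/r₂) = 16.15 km/s.
Transfer-orbit speed at r₂: v_a = √[μ(2/r₂ − 1/a_t)] = 7.807 km/s.
Second burn Δv₂ = |v₂ − v_a| = 8.343 km/s.
Δv = Δv₁ + Δv₂ = 14.61 + 8.343 = 22.95 km/s.

Δv = 23.0 km/s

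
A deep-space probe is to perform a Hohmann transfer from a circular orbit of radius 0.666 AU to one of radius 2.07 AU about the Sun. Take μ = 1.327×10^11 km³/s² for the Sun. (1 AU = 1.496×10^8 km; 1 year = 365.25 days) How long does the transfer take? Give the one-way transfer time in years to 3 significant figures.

t = 0.800 years

In km: r₁ = 0.666 × 1.496×10^8 = 9.96336×10^7 km; r₂ = 2.07 × 1.496×10^8 = 3.09672×10^8 km.
Transfer-ellipse semi-major axis a_t = (r₁ + r₂)/2 = (9.96336×10^7 + 3.09672×10^8)/2 = 2.046528×10^8 km.
Transfer time t = π√(a_t³/μ) = π√((2.046528×10^8)³ / 1.327×10^11) = 2.525×10^7 s.
Converting: 2.525×10^7 s ÷ 3.15576×10^7 s/year (365.25 × 86400) = 0.800 years.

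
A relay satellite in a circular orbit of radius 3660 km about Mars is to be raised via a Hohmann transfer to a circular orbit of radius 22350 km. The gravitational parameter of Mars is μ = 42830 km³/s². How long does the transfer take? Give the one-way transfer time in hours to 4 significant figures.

t = 6.254 hours

Transfer-ellipse semi-major axis a_t = (r₁ + r₂)/2 = (3660 + 22350)/2 = 13005 km.
Half the transfer-orbit period gives t = π√(a_t³/μ) = 22513 s.
Converting: 22513 s ÷ 3600 s/hour = 6.254 hours.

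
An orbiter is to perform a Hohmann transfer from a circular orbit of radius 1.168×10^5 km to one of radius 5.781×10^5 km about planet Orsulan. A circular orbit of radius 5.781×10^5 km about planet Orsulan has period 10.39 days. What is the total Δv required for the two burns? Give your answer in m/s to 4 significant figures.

Δv = 4310 m/s

From Kepler's third law T² = 4π²r³/μ at r = 5.781×10^5 km, T = 10.39 days = 10.39 × 86400 s = 8.97696×10^5 s: μ = 4π²r³/T² = 9.46477×10^6 km³/s².
Transfer-ellipse semi-major axis a_t = (r₁ + r₂)/2 = (1.168×10^5 + 5.781×10^5)/2 = 3.4745×10^5 km.
At r₁ the circular-orbit speed is v₁ = √(μ/r₁) = 9.0019 km/s.
On the transfer ellipse at r₁, vis-viva gives v_p = √[μ(2/r₁ − 1/a_t)] = 11.612 km/s.
First burn Δv₁ = |v_p − v₁| = 2.610 km/s.
At r₂, v₂ = √(μ/r₂) = 4.046 km/s.
Transfer-orbit speed at r₂: v_a = √[μ(2/r₂ − 1/a_t)] = 2.346 km/s.
Second burn Δv₂ = |v₂ − v_a| = 1.700 km/s.
Total Δv = Δv₁ + Δv₂ = 4.310 km/s.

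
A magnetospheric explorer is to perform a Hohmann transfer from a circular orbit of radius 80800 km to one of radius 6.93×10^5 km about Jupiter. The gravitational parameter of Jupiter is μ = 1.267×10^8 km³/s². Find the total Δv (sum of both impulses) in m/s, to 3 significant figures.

Δv = 20700 m/s

The Hohmann ellipse has a_t = (r₁ + r₂)/2 = 3.869×10^5 km.
At r₁ the circular-orbit speed is v₁ = √(μ/r₁) = 39.60 km/s.
On the transfer ellipse at r₁, vis-viva gives v_p = √[μ(2/r₁ − 1/a_t)] = 53.00 km/s.
First burn Δv₁ = |v_p − v₁| = 13.40 km/s.
Circular speed at r₂: v₂ = √(μ/r₂) = 13.521 km/s.
Transfer-orbit speed at r₂: v_a = √[μ(2/r₂ − 1/a_t)] = 6.1791 km/s.
Second burn Δv₂ = |v₂ − v_a| = 7.342 km/s.
Total Δv = Δv₁ + Δv₂ = 20.74 km/s.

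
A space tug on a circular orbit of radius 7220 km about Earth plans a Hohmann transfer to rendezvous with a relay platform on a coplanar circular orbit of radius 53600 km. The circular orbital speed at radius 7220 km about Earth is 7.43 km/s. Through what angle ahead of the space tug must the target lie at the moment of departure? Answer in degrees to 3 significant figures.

From the circular-orbit relation v² = μ/r at r = 7220 km: μ = v²r = (7.43)² × 7220 = 3.98579×10^5 km³/s².
Transfer-ellipse semi-major axis a_t = (r₁ + r₂)/2 = (7220 + 53600)/2 = 30410 km.
Transfer time t = π√(a_t³/μ) = 26388.6 s.
The target's mean motion on its circular orbit is ω₂ = √(μ/r₂³) = 5.08757×10^-5 rad/s.
Angle swept by the target during transfer: ω₂·t = 1.3425 rad = 76.92°.
The space tug traverses 180° on the transfer ellipse, so the target must lead by 180° − 76.92° = 103°.

φ = 103°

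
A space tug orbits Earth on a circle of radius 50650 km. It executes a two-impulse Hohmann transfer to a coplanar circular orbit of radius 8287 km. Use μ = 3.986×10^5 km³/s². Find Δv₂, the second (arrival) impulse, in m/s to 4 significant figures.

Δv₂ = 2157 m/s

The Hohmann ellipse has a_t = (r₁ + r₂)/2 = 29468.5 km.
On the circular orbit at r = 8287 km, v_c = √(μ/r) = 6.935 km/s.
Vis-viva on the transfer ellipse at r = 8287 km gives v_t = √[μ(2/r − 1/a_t)] = 9.092 km/s.
Δv₂ = |v_t − v_c| = |9.092 − 6.935| = 2.157 km/s.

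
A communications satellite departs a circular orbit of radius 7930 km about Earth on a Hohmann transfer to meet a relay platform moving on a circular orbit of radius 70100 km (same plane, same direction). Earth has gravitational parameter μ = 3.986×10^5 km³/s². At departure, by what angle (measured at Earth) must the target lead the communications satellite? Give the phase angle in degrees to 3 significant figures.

φ = 105°

Transfer-ellipse semi-major axis a_t = (r₁ + r₂)/2 = (7930 + 70100)/2 = 39015 km.
The half-period of the transfer ellipse is t = π√(a_t³/μ) = 38347 s.
The target's mean motion on its circular orbit is ω₂ = √(μ/r₂³) = 3.4017×10^-5 rad/s.
Angle swept by the target during transfer: ω₂·t = 1.3044 rad = 74.74°.
Arrival is 180° from departure on the ellipse, so φ = 180° − 74.74° = 105°.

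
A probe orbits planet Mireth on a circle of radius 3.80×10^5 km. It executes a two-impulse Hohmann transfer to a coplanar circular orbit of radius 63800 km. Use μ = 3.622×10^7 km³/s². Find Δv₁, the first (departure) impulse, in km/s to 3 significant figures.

The Hohmann ellipse has a_t = (r₁ + r₂)/2 = 2.219×10^5 km.
On the circular orbit at r = 3.800×10^5 km, v_c = √(μ/r) = 9.763 km/s.
Vis-viva on the transfer ellipse at r = 3.800×10^5 km gives v_t = √[μ(2/r − 1/a_t)] = 5.235 km/s.
Δv₁ = |v_t − v_c| = |5.235 − 9.763| = 4.528 km/s.

Δv₁ = 4.53 km/s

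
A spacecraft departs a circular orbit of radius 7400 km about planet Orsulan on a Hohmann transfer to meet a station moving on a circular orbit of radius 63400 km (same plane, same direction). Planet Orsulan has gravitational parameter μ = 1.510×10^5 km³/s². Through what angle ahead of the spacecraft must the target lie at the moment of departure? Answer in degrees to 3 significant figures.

The Hohmann ellipse has a_t = (r₁ + r₂)/2 = 35400 km.
Transfer time t = π√(a_t³/μ) = 53848 s.
Target angular speed ω₂ = √(μ/r₂³) = 2.4342×10^-5 rad/s.
Angle swept by the target during transfer: ω₂·t = 1.3108 rad = 75.10°.
Arrival is 180° from departure on the ellipse, so φ = 180° − 75.10° = 105°.

φ = 105°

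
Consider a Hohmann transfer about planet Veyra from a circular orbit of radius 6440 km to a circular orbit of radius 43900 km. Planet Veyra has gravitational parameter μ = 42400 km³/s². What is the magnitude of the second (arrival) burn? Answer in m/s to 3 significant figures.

Transfer-ellipse semi-major axis a_t = (r₁ + r₂)/2 = (6440 + 43900)/2 = 25170 km.
Circular speed at r = 43900 km: v_c = √(μ/r) = 0.9828 km/s.
Vis-viva on the transfer ellipse at r = 43900 km gives v_t = √[μ(2/r − 1/a_t)] = 0.4971 km/s.
Δv₂ = |v_t − v_c| = |0.4971 − 0.9828| = 0.4857 km/s.

Δv₂ = 486 m/s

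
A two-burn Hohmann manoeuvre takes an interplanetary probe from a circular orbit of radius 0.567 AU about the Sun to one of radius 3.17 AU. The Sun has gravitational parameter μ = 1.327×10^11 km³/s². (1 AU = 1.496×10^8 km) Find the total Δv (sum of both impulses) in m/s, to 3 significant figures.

In km: r₁ = 0.567 × 1.496×10^8 = 8.48232×10^7 km; r₂ = 3.17 × 1.496×10^8 = 4.74232×10^8 km.
Transfer-ellipse semi-major axis a_t = (r₁ + r₂)/2 = (8.48232×10^7 + 4.74232×10^8)/2 = 2.795276×10^8 km.
At r₁ the circular-orbit speed is v₁ = √(μ/r₁) = 39.55 km/s.
Transfer-orbit speed at r₁ (v² = μ(2/r − 1/a)): v_p = √[μ(2/r₁ − 1/a_t)] = 51.52 km/s.
First burn Δv₁ = |v_p − v₁| = 11.97 km/s.
Circular speed at r₂: v₂ = √(μ/r₂) = 16.728 km/s.
Transfer-orbit speed at r₂: v_a = √[μ(2/r₂ − 1/a_t)] = 9.2148 km/s.
Second burn Δv₂ = |v₂ − v_a| = 7.513 km/s.
Δv = Δv₁ + Δv₂ = 11.97 + 7.513 = 19.48 km/s.

Δv = 19500 m/s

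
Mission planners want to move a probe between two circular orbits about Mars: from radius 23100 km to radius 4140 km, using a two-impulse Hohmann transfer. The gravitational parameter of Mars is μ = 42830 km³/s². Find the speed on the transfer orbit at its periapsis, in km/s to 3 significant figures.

v = 4.19 km/s

The Hohmann ellipse has a_t = (r₁ + r₂)/2 = 13620 km.
The periapsis of the transfer ellipse is at r = 4140 km.
Applying v² = μ(2/r − 1/a_t): v = 4.189 km/s.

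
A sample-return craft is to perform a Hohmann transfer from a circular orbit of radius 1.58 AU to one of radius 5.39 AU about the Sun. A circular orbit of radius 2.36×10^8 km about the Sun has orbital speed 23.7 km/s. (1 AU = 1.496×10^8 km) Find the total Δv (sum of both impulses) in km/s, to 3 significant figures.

From the circular-orbit relation v² = μ/r at r = 2.36×10^8 km: μ = v²r = (23.7)² × 2.36×10^8 = 1.32559×10^11 km³/s².
In km: r₁ = 1.58 × 1.496×10^8 = 2.36368×10^8 km; r₂ = 5.39 × 1.496×10^8 = 8.06344×10^8 km.
Semi-major axis of the transfer orbit: a_t = (2.36368×10^8 + 8.06344×10^8)/2 = 5.21356×10^8 km.
At r₁ the circular-orbit speed is v₁ = √(μ/r₁) = 23.68 km/s.
On the transfer ellipse at r₁, v² = μ(2/r − 1/a) gives v_p = √[μ(2/r₁ − 1/a_t)] = 29.45 km/s.
First burn Δv₁ = |v_p − v₁| = 5.770 km/s.
At r₂, v₂ = √(μ/r₂) = 12.82166 km/s.
Transfer-orbit speed at r₂: v_a = √[μ(2/r₂ − 1/a_t)] = 8.633190 km/s.
Second burn Δv₂ = |v₂ − v_a| = 4.188 km/s.
Total Δv = Δv₁ + Δv₂ = 9.958 km/s.

Δv = 9.96 km/s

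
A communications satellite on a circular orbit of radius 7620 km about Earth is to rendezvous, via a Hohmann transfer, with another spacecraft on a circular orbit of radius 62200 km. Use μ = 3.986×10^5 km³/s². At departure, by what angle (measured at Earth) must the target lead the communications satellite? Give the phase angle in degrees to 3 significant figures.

φ = 104°

Semi-major axis of the transfer orbit: a_t = (7620 + 62200)/2 = 34910 km.
The half-period of the transfer ellipse is t = π√(a_t³/μ) = 32460 s.
Target angular speed ω₂ = √(μ/r₂³) = 4.070×10^-5 rad/s.
Angle swept by the target during transfer: ω₂·t = 1.321 rad = 75.69°.
The communications satellite traverses 180° on the transfer ellipse, so the target must lead by 180° − 75.69° = 104°.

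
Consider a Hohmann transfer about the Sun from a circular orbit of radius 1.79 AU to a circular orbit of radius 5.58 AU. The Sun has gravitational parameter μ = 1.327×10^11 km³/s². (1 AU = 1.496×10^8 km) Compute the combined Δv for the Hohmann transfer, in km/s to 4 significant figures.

In km: r₁ = 1.79 × 1.496×10^8 = 2.67784×10^8 km; r₂ = 5.58 × 1.496×10^8 = 8.34768×10^8 km.
Transfer-ellipse semi-major axis a_t = (r₁ + r₂)/2 = (2.67784×10^8 + 8.34768×10^8)/2 = 5.51276×10^8 km.
Circular speed at r₁: v₁ = √(μ/r₁) = √(1.327×10^11/2.67784×10^8) = 22.261 km/s.
Transfer-orbit speed at r₁ (v² = μ(2/r − 1/a)): v_p = √[μ(2/r₁ − 1/a_t)] = 27.393 km/s.
First burn Δv₁ = |v_p − v₁| = 5.132 km/s.
At r₂, v₂ = √(μ/r₂) = 12.608 km/s.
Transfer-orbit speed at r₂: v_a = √[μ(2/r₂ − 1/a_t)] = 8.7874 km/s.
Second burn Δv₂ = |v₂ − v_a| = 3.821 km/s.
Δv = Δv₁ + Δv₂ = 5.132 + 3.821 = 8.953 km/s.

Δv = 8.953 km/s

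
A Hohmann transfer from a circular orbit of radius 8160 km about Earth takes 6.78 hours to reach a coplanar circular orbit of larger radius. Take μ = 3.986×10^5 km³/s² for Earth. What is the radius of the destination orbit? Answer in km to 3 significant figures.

Transfer time t = 6.78 hours = 24408 s, and t = π√(a_t³/μ).
So a_t = (μ t²/π²)^(1/3) = (3.986×10^5 × (24408)² / π²)^(1/3) = 28869 km.
Since a_t = (r₁ + r₂)/2, r₂ = 2a_t − r₁ = 2×28869 − 8160 = 49578 km.

r₂ = 49600 km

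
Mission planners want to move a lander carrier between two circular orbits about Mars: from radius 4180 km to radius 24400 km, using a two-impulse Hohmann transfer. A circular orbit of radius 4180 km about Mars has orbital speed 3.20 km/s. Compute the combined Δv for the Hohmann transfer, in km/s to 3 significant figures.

Δv = 1.59 km/s

From the circular-orbit relation v² = μ/r at r = 4180 km: μ = v²r = (3.20)² × 4180 = 42803.2 km³/s².
The Hohmann ellipse has a_t = (r₁ + r₂)/2 = 14290 km.
At r₁ the circular-orbit speed is v₁ = √(μ/r₁) = 3.2000 km/s.
On the transfer ellipse at r₁, vis-viva gives v_p = √[μ(2/r₁ − 1/a_t)] = 4.1815 km/s.
First burn Δv₁ = |v_p − v₁| = 0.9815 km/s.
Circular speed at r₂: v₂ = √(μ/r₂) = 1.32447 km/s.
Transfer-orbit speed at r₂: v_a = √[μ(2/r₂ − 1/a_t)] = 0.716333 km/s.
Second burn Δv₂ = |v₂ − v_a| = 0.6081 km/s.
Total Δv = Δv₁ + Δv₂ = 1.590 km/s.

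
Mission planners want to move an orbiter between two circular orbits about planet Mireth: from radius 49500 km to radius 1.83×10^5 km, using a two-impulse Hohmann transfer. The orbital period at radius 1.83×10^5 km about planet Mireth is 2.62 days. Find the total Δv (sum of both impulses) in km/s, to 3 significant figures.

From Kepler's third law T² = 4π²r³/μ at r = 1.83×10^5 km, T = 2.62 days = 2.62 × 86400 s = 2.26368×10^5 s: μ = 4π²r³/T² = 4.72153×10^6 km³/s².
Semi-major axis of the transfer orbit: a_t = (49500 + 1.830×10^5)/2 = 1.1625×10^5 km.
At r₁ the circular-orbit speed is v₁ = √(μ/r₁) = 9.76650 km/s.
Transfer-orbit speed at r₁ (vis-viva): v_p = √[μ(2/r₁ − 1/a_t)] = 12.2537 km/s.
First burn Δv₁ = |v_p − v₁| = 2.487 km/s.
At r₂, v₂ = √(μ/r₂) = 5.0794 km/s.
Transfer-orbit speed at r₂: v_a = √[μ(2/r₂ − 1/a_t)] = 3.3145 km/s.
Second burn Δv₂ = |v₂ − v_a| = 1.765 km/s.
Total Δv = Δv₁ + Δv₂ = 4.252 km/s.

Δv = 4.25 km/s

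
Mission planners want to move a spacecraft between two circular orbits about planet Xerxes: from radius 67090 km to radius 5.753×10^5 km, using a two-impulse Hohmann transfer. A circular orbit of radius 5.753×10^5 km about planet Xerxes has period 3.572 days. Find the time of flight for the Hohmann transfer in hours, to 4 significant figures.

t = 17.88 hours

From Kepler's third law T² = 4π²r³/μ at r = 5.753×10^5 km, T = 3.572 days = 3.572 × 86400 s = 3.086208×10^5 s: μ = 4π²r³/T² = 7.89210×10^7 km³/s².
Semi-major axis of the transfer orbit: a_t = (67090 + 5.753×10^5)/2 = 3.21195×10^5 km.
Half the transfer-orbit period gives t = π√(a_t³/μ) = 64370 s.
Converting: 64370 s ÷ 3600 s/hour = 17.88 hours.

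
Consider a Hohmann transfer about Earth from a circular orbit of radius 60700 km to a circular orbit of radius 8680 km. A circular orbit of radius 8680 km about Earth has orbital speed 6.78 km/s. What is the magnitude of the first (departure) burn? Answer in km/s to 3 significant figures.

From the circular-orbit relation v² = μ/r at r = 8680 km: μ = v²r = (6.78)² × 8680 = 3.99006×10^5 km³/s².
Transfer-ellipse semi-major axis a_t = (r₁ + r₂)/2 = (60700 + 8680)/2 = 34690 km.
Circular speed at r = 60700 km: v_c = √(μ/r) = 2.5639 km/s.
Transfer-orbit speed at the same r (vis-viva, a = a_t): v_t = √[μ(2/r − 1/a_t)] = 1.2825 km/s.
Δv₁ = |v_t − v_c| = |1.2825 − 2.5639| = 1.281 km/s.

Δv₁ = 1.28 km/s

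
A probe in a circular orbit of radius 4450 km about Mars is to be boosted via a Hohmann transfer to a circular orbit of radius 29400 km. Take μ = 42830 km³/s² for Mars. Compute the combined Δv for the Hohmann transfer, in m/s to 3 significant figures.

Semi-major axis of the transfer orbit: a_t = (4450 + 29400)/2 = 16925 km.
Circular speed at r₁: v₁ = √(μ/r₁) = √(42830/4450) = 3.1024 km/s.
Transfer-orbit speed at r₁ (vis-viva): v_p = √[μ(2/r₁ − 1/a_t)] = 4.0889 km/s.
First burn Δv₁ = |v_p − v₁| = 0.9865 km/s.
Circular speed at r₂: v₂ = √(μ/r₂) = 1.207 km/s.
Transfer-orbit speed at r₂: v_a = √[μ(2/r₂ − 1/a_t)] = 0.6189 km/s.
Second burn Δv₂ = |v₂ − v_a| = 0.5881 km/s.
Total Δv = Δv₁ + Δv₂ = 1.575 km/s.

Δv = 1570 m/s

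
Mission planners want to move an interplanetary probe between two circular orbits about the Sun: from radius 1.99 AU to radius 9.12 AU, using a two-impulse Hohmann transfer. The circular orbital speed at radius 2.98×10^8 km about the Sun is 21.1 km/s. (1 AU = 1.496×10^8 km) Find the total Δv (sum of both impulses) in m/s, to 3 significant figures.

From the circular-orbit relation v² = μ/r at r = 2.98×10^8 km: μ = v²r = (21.1)² × 2.98×10^8 = 1.32673×10^11 km³/s².
In km: r₁ = 1.99 × 1.496×10^8 = 2.97704×10^8 km; r₂ = 9.12 × 1.496×10^8 = 1.364352×10^9 km.
Transfer-ellipse semi-major axis a_t = (r₁ + r₂)/2 = (2.97704×10^8 + 1.364352×10^9)/2 = 8.31028×10^8 km.
At r₁ the circular-orbit speed is v₁ = √(μ/r₁) = 21.110 km/s.
Transfer-orbit speed at r₁ (vis-viva): v_p = √[μ(2/r₁ − 1/a_t)] = 27.049 km/s.
First burn Δv₁ = |v_p − v₁| = 5.939 km/s.
Circular speed at r₂: v₂ = √(μ/r₂) = 9.861 km/s.
Transfer-orbit speed at r₂: v_a = √[μ(2/r₂ − 1/a_t)] = 5.902 km/s.
Second burn Δv₂ = |v₂ − v_a| = 3.959 km/s.
Δv = Δv₁ + Δv₂ = 5.939 + 3.959 = 9.898 km/s.

Δv = 9900 m/s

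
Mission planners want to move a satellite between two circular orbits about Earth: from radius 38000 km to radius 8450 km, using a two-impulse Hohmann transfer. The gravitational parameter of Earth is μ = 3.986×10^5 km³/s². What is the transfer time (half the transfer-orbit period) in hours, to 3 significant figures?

The Hohmann ellipse has a_t = (r₁ + r₂)/2 = 23225 km.
Half the transfer-orbit period gives t = π√(a_t³/μ) = 17610 s.
Converting: 17610 s ÷ 3600 s/hour = 4.89 hours.

t = 4.89 hours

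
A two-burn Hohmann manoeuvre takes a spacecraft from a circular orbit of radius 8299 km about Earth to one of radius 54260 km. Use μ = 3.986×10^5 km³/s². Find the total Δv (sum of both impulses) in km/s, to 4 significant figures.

Δv = 3.512 km/s

Semi-major axis of the transfer orbit: a_t = (8299 + 54260)/2 = 31279.5 km.
Circular speed at r₁: v₁ = √(μ/r₁) = √(3.986×10^5/8299) = 6.9304 km/s.
On the transfer ellipse at r₁, vis-viva gives v_p = √[μ(2/r₁ − 1/a_t)] = 9.1278 km/s.
First burn Δv₁ = |v_p − v₁| = 2.1974 km/s.
Circular speed at r₂: v₂ = √(μ/r₂) = 2.7104 km/s.
Transfer-orbit speed at r₂: v_a = √[μ(2/r₂ − 1/a_t)] = 1.3961 km/s.
Second burn Δv₂ = |v₂ − v_a| = 1.3143 km/s.
Δv = Δv₁ + Δv₂ = 2.1974 + 1.3143 = 3.512 km/s.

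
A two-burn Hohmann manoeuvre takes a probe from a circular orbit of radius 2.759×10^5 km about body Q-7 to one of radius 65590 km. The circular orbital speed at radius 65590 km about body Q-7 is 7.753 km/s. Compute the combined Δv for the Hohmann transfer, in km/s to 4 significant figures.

Δv = 3.540 km/s

From the circular-orbit relation v² = μ/r at r = 65590 km: μ = v²r = (7.753)² × 65590 = 3.94255×10^6 km³/s².
The Hohmann ellipse has a_t = (r₁ + r₂)/2 = 1.70745×10^5 km.
Circular speed at r₁: v₁ = √(μ/r₁) = √(3.94255×10^6/2.759×10^5) = 3.7802 km/s.
Transfer-orbit speed at r₁ (vis-viva equation): v_a = √[μ(2/r₁ − 1/a_t)] = 2.3429 km/s.
First burn Δv₁ = |v_a − v₁| = 1.4373 km/s.
At r₂, v₂ = √(μ/r₂) = 7.7530 km/s.
Transfer-orbit speed at r₂: v_p = √[μ(2/r₂ − 1/a_t)] = 9.8553 km/s.
Second burn Δv₂ = |v₂ − v_p| = 2.1023 km/s.
Δv = Δv₁ + Δv₂ = 1.4373 + 2.1023 = 3.540 km/s.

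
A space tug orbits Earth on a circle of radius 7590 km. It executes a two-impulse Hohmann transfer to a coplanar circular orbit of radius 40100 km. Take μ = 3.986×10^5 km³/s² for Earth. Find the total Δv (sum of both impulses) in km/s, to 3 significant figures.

Semi-major axis of the transfer orbit: a_t = (7590 + 40100)/2 = 23845 km.
Circular speed at r₁: v₁ = √(μ/r₁) = √(3.986×10^5/7590) = 7.247 km/s.
On the transfer ellipse at r₁, vis-viva gives v_p = √[μ(2/r₁ − 1/a_t)] = 9.398 km/s.
First burn Δv₁ = |v_p − v₁| = 2.151 km/s.
Circular speed at r₂: v₂ = √(μ/r₂) = 3.153 km/s.
Transfer-orbit speed at r₂: v_a = √[μ(2/r₂ − 1/a_t)] = 1.779 km/s.
Second burn Δv₂ = |v₂ − v_a| = 1.374 km/s.
Total Δv = Δv₁ + Δv₂ = 3.525 km/s.

Δv = 3.52 km/s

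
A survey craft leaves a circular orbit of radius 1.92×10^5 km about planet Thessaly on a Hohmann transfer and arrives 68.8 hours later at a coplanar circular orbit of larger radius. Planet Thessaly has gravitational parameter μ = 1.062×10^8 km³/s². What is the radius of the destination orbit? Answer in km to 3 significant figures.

Transfer time t = 68.8 hours = 2.4768×10^5 s, and t = π√(a_t³/μ).
So a_t = (μ t²/π²)^(1/3) = (1.062×10^8 × (2.4768×10^5)² / π²)^(1/3) = 8.7070×10^5 km.
Since a_t = (r₁ + r₂)/2, r₂ = 2a_t − r₁ = 2×8.7070×10^5 − 1.920×10^5 = 1.5494×10^6 km.

r₂ = 1.55×10^6 km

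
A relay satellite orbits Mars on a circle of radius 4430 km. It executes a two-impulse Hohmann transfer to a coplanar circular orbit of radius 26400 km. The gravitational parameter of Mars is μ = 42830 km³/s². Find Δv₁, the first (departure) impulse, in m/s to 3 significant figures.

Semi-major axis of the transfer orbit: a_t = (4430 + 26400)/2 = 15415 km.
On the circular orbit at r = 4430 km, v_c = √(μ/r) = 3.10937 km/s.
Transfer-orbit speed at the same r (vis-viva, a = a_t): v_t = √[μ(2/r − 1/a_t)] = 4.06914 km/s.
Δv₁ = |v_t − v_c| = |4.06914 − 3.10937| = 0.9598 km/s.

Δv₁ = 960 m/s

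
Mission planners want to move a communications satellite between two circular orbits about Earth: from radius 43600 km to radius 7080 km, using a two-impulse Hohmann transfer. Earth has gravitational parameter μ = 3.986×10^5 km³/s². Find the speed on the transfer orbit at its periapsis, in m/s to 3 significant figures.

v = 9840 m/s

Semi-major axis of the transfer orbit: a_t = (43600 + 7080)/2 = 25340 km.
The periapsis of the transfer ellipse is at r = 7080 km.
From the vis-viva equation, v = √[μ(2/r − 1/a_t)] = 9.842 km/s.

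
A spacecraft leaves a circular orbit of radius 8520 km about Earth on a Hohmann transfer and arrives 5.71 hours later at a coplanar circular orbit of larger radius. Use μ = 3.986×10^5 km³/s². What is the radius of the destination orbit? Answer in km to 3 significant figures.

r₂ = 43000 km

Transfer time t = 5.71 hours = 20556 s, and t = π√(a_t³/μ).
So a_t = (μ t²/π²)^(1/3) = (3.986×10^5 × (20556)² / π²)^(1/3) = 25746 km.
Since a_t = (r₁ + r₂)/2, r₂ = 2a_t − r₁ = 2×25746 − 8520 = 42972 km.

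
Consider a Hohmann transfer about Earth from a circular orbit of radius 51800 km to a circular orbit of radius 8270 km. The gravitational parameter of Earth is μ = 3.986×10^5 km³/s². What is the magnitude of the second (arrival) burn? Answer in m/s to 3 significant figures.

The Hohmann ellipse has a_t = (r₁ + r₂)/2 = 30035 km.
Circular speed at r = 8270 km: v_c = √(μ/r) = 6.9425 km/s.
Vis-viva on the transfer ellipse at r = 8270 km gives v_t = √[μ(2/r − 1/a_t)] = 9.1173 km/s.
Δv₂ = |v_t − v_c| = |9.1173 − 6.9425| = 2.175 km/s.

Δv₂ = 2170 m/s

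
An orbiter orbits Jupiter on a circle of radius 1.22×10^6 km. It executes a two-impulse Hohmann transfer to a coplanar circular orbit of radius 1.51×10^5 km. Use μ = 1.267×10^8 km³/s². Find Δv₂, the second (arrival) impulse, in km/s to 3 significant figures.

Semi-major axis of the transfer orbit: a_t = (1.220×10^6 + 1.510×10^5)/2 = 6.855×10^5 km.
Circular speed at r = 1.510×10^5 km: v_c = √(μ/r) = 28.9668 km/s.
Vis-viva on the transfer ellipse at r = 1.510×10^5 km gives v_t = √[μ(2/r − 1/a_t)] = 38.6435 km/s.
Δv₂ = |v_t − v_c| = |38.6435 − 28.9668| = 9.677 km/s.

Δv₂ = 9.68 km/s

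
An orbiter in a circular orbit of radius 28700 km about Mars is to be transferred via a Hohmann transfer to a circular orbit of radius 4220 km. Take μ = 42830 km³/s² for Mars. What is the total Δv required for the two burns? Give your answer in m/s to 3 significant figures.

Δv = 1620 m/s

Transfer-ellipse semi-major axis a_t = (r₁ + r₂)/2 = (28700 + 4220)/2 = 16460 km.
Circular speed at r₁: v₁ = √(μ/r₁) = √(42830/28700) = 1.22161 km/s.
Transfer-orbit speed at r₁ (v² = μ(2/r − 1/a)): v_a = √[μ(2/r₁ − 1/a_t)] = 0.618549 km/s.
First burn Δv₁ = |v_a − v₁| = 0.6031 km/s.
At r₂, v₂ = √(μ/r₂) = 3.186 km/s.
Transfer-orbit speed at r₂: v_p = √[μ(2/r₂ − 1/a_t)] = 4.207 km/s.
Second burn Δv₂ = |v₂ − v_p| = 1.021 km/s.
Δv = Δv₁ + Δv₂ = 0.6031 + 1.021 = 1.624 km/s.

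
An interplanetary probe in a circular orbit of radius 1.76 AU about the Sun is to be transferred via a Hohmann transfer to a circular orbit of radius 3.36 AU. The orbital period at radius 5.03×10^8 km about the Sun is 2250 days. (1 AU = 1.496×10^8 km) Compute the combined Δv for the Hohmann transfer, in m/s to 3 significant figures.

From Kepler's third law T² = 4π²r³/μ at r = 5.03×10^8 km, T = 2250 days = 2250 × 86400 s = 1.944×10^8 s: μ = 4π²r³/T² = 1.32945×10^11 km³/s².
In km: r₁ = 1.76 × 1.496×10^8 = 2.63296×10^8 km; r₂ = 3.36 × 1.496×10^8 = 5.02656×10^8 km.
The Hohmann ellipse has a_t = (r₁ + r₂)/2 = 3.82976×10^8 km.
At r₁ the circular-orbit speed is v₁ = √(μ/r₁) = 22.4705 km/s.
On the transfer ellipse at r₁, vis-viva equation gives v_p = √[μ(2/r₁ − 1/a_t)] = 25.7432 km/s.
First burn Δv₁ = |v_p − v₁| = 3.273 km/s.
Circular speed at r₂: v₂ = √(μ/r₂) = 16.263 km/s.
Transfer-orbit speed at r₂: v_a = √[μ(2/r₂ − 1/a_t)] = 13.485 km/s.
Second burn Δv₂ = |v₂ − v_a| = 2.778 km/s.
Δv = Δv₁ + Δv₂ = 3.273 + 2.778 = 6.051 km/s.

Δv = 6050 m/s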